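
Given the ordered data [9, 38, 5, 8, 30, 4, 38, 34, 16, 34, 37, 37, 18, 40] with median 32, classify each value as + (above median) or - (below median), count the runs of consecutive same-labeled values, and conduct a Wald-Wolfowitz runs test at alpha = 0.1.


Step 1: Compute median = 32; label A = above, B = below.
Labels in order: BABBBBAABAAABA  (n_A = 7, n_B = 7)
Step 2: Count runs R = 8.
Step 3: Under H0 (random ordering), E[R] = 2*n_A*n_B/(n_A+n_B) + 1 = 2*7*7/14 + 1 = 8.0000.
        Var[R] = 2*n_A*n_B*(2*n_A*n_B - n_A - n_B) / ((n_A+n_B)^2 * (n_A+n_B-1)) = 8232/2548 = 3.2308.
        SD[R] = 1.7974.
Step 4: R = E[R], so z = 0 with no continuity correction.
Step 5: Two-sided p-value via normal approximation = 2*(1 - Phi(|z|)) = 1.000000.
Step 6: alpha = 0.1. fail to reject H0.

R = 8, z = 0.0000, p = 1.000000, fail to reject H0.


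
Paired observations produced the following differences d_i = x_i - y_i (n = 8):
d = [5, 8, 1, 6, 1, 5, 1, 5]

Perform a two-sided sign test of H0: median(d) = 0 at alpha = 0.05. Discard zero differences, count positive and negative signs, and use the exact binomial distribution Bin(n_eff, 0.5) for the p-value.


Step 1: Discard zero differences. Original n = 8; n_eff = number of nonzero differences = 8.
Nonzero differences (with sign): +5, +8, +1, +6, +1, +5, +1, +5
Step 2: Count signs: positive = 8, negative = 0.
Step 3: Under H0: P(positive) = 0.5, so the number of positives S ~ Bin(8, 0.5).
Step 4: Two-sided exact p-value = sum of Bin(8,0.5) probabilities at or below the observed probability = 0.007812.
Step 5: alpha = 0.05. reject H0.

n_eff = 8, pos = 8, neg = 0, p = 0.007812, reject H0.


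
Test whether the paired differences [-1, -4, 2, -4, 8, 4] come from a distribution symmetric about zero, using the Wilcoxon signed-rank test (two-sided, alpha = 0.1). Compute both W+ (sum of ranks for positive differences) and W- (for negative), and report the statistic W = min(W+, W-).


Step 1: Drop any zero differences (none here) and take |d_i|.
|d| = [1, 4, 2, 4, 8, 4]
Step 2: Midrank |d_i| (ties get averaged ranks).
ranks: |1|->1, |4|->4, |2|->2, |4|->4, |8|->6, |4|->4
Step 3: Attach original signs; sum ranks with positive sign and with negative sign.
W+ = 2 + 6 + 4 = 12
W- = 1 + 4 + 4 = 9
(Check: W+ + W- = 21 should equal n(n+1)/2 = 21.)
Step 4: Test statistic W = min(W+, W-) = 9.
Step 5: Ties in |d|, so use the tie-corrected normal approximation.
        E[W] = n(n+1)/4 = 6*7/4 = 10.5.
        Tie groups: |d|=4 (t=3); sum(t^3 - t) = 24.
        Var[W] = n(n+1)(2n+1)/24 - sum(t^3-t)/48 = 546/24 - 24/48 = 22.25.
        z = (W - E[W]) / sqrt(Var[W]) = (9 - 10.5) / 4.7170 = -0.3180.
        Two-sided p = 2*Phi(z) = 0.750485.
Step 6: alpha = 0.1. fail to reject H0.

W+ = 12, W- = 9, W = min = 9, p = 0.750485, fail to reject H0.


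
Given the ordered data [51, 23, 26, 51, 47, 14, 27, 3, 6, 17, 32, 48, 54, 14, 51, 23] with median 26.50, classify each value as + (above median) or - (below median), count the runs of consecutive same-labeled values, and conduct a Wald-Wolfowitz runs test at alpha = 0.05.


Step 1: Compute median = 26.50; label A = above, B = below.
Labels in order: ABBAABABBBAAABAB  (n_A = 8, n_B = 8)
Step 2: Count runs R = 10.
Step 3: Under H0 (random ordering), E[R] = 2*n_A*n_B/(n_A+n_B) + 1 = 2*8*8/16 + 1 = 9.0000.
        Var[R] = 2*n_A*n_B*(2*n_A*n_B - n_A - n_B) / ((n_A+n_B)^2 * (n_A+n_B-1)) = 14336/3840 = 3.7333.
        SD[R] = 1.9322.
Step 4: Continuity-corrected z = (R - 0.5 - E[R]) / SD[R] = (10 - 0.5 - 9.0000) / 1.9322 = 0.2588.
Step 5: Two-sided p-value via normal approximation = 2*(1 - Phi(|z|)) = 0.795809.
Step 6: alpha = 0.05. fail to reject H0.

R = 10, z = 0.2588, p = 0.795809, fail to reject H0.


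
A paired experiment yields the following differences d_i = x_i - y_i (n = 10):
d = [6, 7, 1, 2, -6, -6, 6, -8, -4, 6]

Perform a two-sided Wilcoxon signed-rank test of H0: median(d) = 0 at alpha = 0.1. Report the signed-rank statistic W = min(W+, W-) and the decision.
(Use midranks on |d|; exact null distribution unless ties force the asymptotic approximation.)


Step 1: Drop any zero differences (none here) and take |d_i|.
|d| = [6, 7, 1, 2, 6, 6, 6, 8, 4, 6]
Step 2: Midrank |d_i| (ties get averaged ranks).
ranks: |6|->6, |7|->9, |1|->1, |2|->2, |6|->6, |6|->6, |6|->6, |8|->10, |4|->3, |6|->6
Step 3: Attach original signs; sum ranks with positive sign and with negative sign.
W+ = 6 + 9 + 1 + 2 + 6 + 6 = 30
W- = 6 + 6 + 10 + 3 = 25
(Check: W+ + W- = 55 should equal n(n+1)/2 = 55.)
Step 4: Test statistic W = min(W+, W-) = 25.
Step 5: Ties in |d|, so use the tie-corrected normal approximation.
        E[W] = n(n+1)/4 = 10*11/4 = 27.5.
        Tie groups: |d|=6 (t=5); sum(t^3 - t) = 120.
        Var[W] = n(n+1)(2n+1)/24 - sum(t^3-t)/48 = 2310/24 - 120/48 = 93.75.
        z = (W - E[W]) / sqrt(Var[W]) = (25 - 27.5) / 9.6825 = -0.2582.
        Two-sided p = 2*Phi(z) = 0.796253.
Step 6: alpha = 0.1. fail to reject H0.

W+ = 30, W- = 25, W = min = 25, p = 0.796253, fail to reject H0.


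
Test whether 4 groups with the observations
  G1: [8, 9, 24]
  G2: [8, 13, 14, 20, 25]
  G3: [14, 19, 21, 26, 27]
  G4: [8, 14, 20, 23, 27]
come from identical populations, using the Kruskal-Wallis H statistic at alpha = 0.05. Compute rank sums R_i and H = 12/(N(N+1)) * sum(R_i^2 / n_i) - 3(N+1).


Step 1: Combine all N = 18 observations and assign midranks.
sorted (value, group, rank): (8,G1,2), (8,G2,2), (8,G4,2), (9,G1,4), (13,G2,5), (14,G2,7), (14,G3,7), (14,G4,7), (19,G3,9), (20,G2,10.5), (20,G4,10.5), (21,G3,12), (23,G4,13), (24,G1,14), (25,G2,15), (26,G3,16), (27,G3,17.5), (27,G4,17.5)
Step 2: Sum ranks within each group.
R_1 = 20 (n_1 = 3)
R_2 = 39.5 (n_2 = 5)
R_3 = 61.5 (n_3 = 5)
R_4 = 50 (n_4 = 5)
Step 3: H = 12/(N(N+1)) * sum(R_i^2/n_i) - 3(N+1)
     = 12/(18*19) * (20^2/3 + 39.5^2/5 + 61.5^2/5 + 50^2/5) - 3*19
     = 0.035088 * 1701.83 - 57
     = 2.713450.
Step 4: Ties present; correction factor C = 1 - 60/(18^3 - 18) = 0.989680. Corrected H = 2.713450 / 0.989680 = 2.741745.
Step 5: Under H0, H ~ chi^2(3); p-value = 0.433180.
Step 6: alpha = 0.05. fail to reject H0.

H = 2.7417, df = 3, p = 0.433180, fail to reject H0.


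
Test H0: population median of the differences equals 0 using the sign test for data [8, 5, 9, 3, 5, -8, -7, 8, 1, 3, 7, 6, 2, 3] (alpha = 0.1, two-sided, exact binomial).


Step 1: Discard zero differences. Original n = 14; n_eff = number of nonzero differences = 14.
Nonzero differences (with sign): +8, +5, +9, +3, +5, -8, -7, +8, +1, +3, +7, +6, +2, +3
Step 2: Count signs: positive = 12, negative = 2.
Step 3: Under H0: P(positive) = 0.5, so the number of positives S ~ Bin(14, 0.5).
Step 4: Two-sided exact p-value = sum of Bin(14,0.5) probabilities at or below the observed probability = 0.012939.
Step 5: alpha = 0.1. reject H0.

n_eff = 14, pos = 12, neg = 2, p = 0.012939, reject H0.


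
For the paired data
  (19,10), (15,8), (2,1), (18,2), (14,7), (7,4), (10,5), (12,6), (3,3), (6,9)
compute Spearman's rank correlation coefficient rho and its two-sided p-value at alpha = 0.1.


Step 1: Rank x and y separately (midranks; no ties here).
rank(x): 19->10, 15->8, 2->1, 18->9, 14->7, 7->4, 10->5, 12->6, 3->2, 6->3
rank(y): 10->10, 8->8, 1->1, 2->2, 7->7, 4->4, 5->5, 6->6, 3->3, 9->9
Step 2: d_i = R_x(i) - R_y(i); compute d_i^2.
  (10-10)^2=0, (8-8)^2=0, (1-1)^2=0, (9-2)^2=49, (7-7)^2=0, (4-4)^2=0, (5-5)^2=0, (6-6)^2=0, (2-3)^2=1, (3-9)^2=36
sum(d^2) = 86.
Step 3: rho = 1 - 6*86 / (10*(10^2 - 1)) = 1 - 516/990 = 0.478788.
Step 4: Under H0, t = rho * sqrt((n-2)/(1-rho^2)) = 1.5425 ~ t(8).
Step 5: Two-sided p-value from the t-distribution with 8 df = 0.161523.
Step 6: alpha = 0.1. fail to reject H0.

rho = 0.4788, p = 0.161523, fail to reject H0 at alpha = 0.1.


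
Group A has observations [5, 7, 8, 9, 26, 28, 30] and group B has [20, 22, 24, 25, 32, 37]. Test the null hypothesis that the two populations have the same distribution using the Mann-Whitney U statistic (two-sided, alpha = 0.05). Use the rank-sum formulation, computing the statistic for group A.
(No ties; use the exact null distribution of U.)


Step 1: Combine and sort all 13 observations; assign midranks.
sorted (value, group): (5,X), (7,X), (8,X), (9,X), (20,Y), (22,Y), (24,Y), (25,Y), (26,X), (28,X), (30,X), (32,Y), (37,Y)
ranks: 5->1, 7->2, 8->3, 9->4, 20->5, 22->6, 24->7, 25->8, 26->9, 28->10, 30->11, 32->12, 37->13
Step 2: Rank sum for X: R1 = 1 + 2 + 3 + 4 + 9 + 10 + 11 = 40.
Step 3: U_X = R1 - n1(n1+1)/2 = 40 - 7*8/2 = 40 - 28 = 12.
       U_Y = n1*n2 - U_X = 42 - 12 = 30.
Step 4: No ties, so the exact null distribution of U (based on enumerating the C(13,7) = 1716 equally likely rank assignments) gives the two-sided p-value.
Step 5: p-value = 0.234266; compare to alpha = 0.05. fail to reject H0.

U_X = 12, p = 0.234266, fail to reject H0 at alpha = 0.05.


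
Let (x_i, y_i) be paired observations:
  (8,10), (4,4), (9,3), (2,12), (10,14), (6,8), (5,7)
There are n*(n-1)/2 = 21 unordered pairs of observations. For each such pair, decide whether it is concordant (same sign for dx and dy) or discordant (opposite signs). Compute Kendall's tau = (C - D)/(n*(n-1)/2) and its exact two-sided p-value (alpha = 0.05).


Step 1: Enumerate the 21 unordered pairs (i,j) with i<j and classify each by sign(x_j-x_i) * sign(y_j-y_i).
  (1,2):dx=-4,dy=-6->C; (1,3):dx=+1,dy=-7->D; (1,4):dx=-6,dy=+2->D; (1,5):dx=+2,dy=+4->C
  (1,6):dx=-2,dy=-2->C; (1,7):dx=-3,dy=-3->C; (2,3):dx=+5,dy=-1->D; (2,4):dx=-2,dy=+8->D
  (2,5):dx=+6,dy=+10->C; (2,6):dx=+2,dy=+4->C; (2,7):dx=+1,dy=+3->C; (3,4):dx=-7,dy=+9->D
  (3,5):dx=+1,dy=+11->C; (3,6):dx=-3,dy=+5->D; (3,7):dx=-4,dy=+4->D; (4,5):dx=+8,dy=+2->C
  (4,6):dx=+4,dy=-4->D; (4,7):dx=+3,dy=-5->D; (5,6):dx=-4,dy=-6->C; (5,7):dx=-5,dy=-7->C
  (6,7):dx=-1,dy=-1->C
Step 2: C = 12, D = 9, total pairs = 21.
Step 3: tau = (C - D)/(n(n-1)/2) = (12 - 9)/21 = 0.142857.
Step 4: Exact two-sided p-value (enumerate n! = 5040 permutations of y under H0): p = 0.772619.
Step 5: alpha = 0.05. fail to reject H0.

tau_b = 0.1429 (C=12, D=9), p = 0.772619, fail to reject H0.


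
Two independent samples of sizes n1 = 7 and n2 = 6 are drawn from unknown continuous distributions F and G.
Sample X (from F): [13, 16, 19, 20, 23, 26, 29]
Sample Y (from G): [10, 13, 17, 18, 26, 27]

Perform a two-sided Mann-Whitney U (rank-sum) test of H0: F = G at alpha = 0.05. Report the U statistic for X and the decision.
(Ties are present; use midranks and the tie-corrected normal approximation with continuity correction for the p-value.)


Step 1: Combine and sort all 13 observations; assign midranks.
sorted (value, group): (10,Y), (13,X), (13,Y), (16,X), (17,Y), (18,Y), (19,X), (20,X), (23,X), (26,X), (26,Y), (27,Y), (29,X)
ranks: 10->1, 13->2.5, 13->2.5, 16->4, 17->5, 18->6, 19->7, 20->8, 23->9, 26->10.5, 26->10.5, 27->12, 29->13
Step 2: Rank sum for X: R1 = 2.5 + 4 + 7 + 8 + 9 + 10.5 + 13 = 54.
Step 3: U_X = R1 - n1(n1+1)/2 = 54 - 7*8/2 = 54 - 28 = 26.
       U_Y = n1*n2 - U_X = 42 - 26 = 16.
Step 4: Ties are present, so use the tie-corrected normal approximation (with continuity correction) for the p-value.
Step 5: p-value = 0.519167; compare to alpha = 0.05. fail to reject H0.

U_X = 26, p = 0.519167, fail to reject H0 at alpha = 0.05.


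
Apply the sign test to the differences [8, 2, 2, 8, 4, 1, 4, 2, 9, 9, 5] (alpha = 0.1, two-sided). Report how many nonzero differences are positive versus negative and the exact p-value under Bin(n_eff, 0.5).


Step 1: Discard zero differences. Original n = 11; n_eff = number of nonzero differences = 11.
Nonzero differences (with sign): +8, +2, +2, +8, +4, +1, +4, +2, +9, +9, +5
Step 2: Count signs: positive = 11, negative = 0.
Step 3: Under H0: P(positive) = 0.5, so the number of positives S ~ Bin(11, 0.5).
Step 4: Two-sided exact p-value = sum of Bin(11,0.5) probabilities at or below the observed probability = 0.000977.
Step 5: alpha = 0.1. reject H0.

n_eff = 11, pos = 11, neg = 0, p = 0.000977, reject H0.


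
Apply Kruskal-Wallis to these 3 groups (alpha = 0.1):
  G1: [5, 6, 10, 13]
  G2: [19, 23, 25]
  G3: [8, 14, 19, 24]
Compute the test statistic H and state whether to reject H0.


Step 1: Combine all N = 11 observations and assign midranks.
sorted (value, group, rank): (5,G1,1), (6,G1,2), (8,G3,3), (10,G1,4), (13,G1,5), (14,G3,6), (19,G2,7.5), (19,G3,7.5), (23,G2,9), (24,G3,10), (25,G2,11)
Step 2: Sum ranks within each group.
R_1 = 12 (n_1 = 4)
R_2 = 27.5 (n_2 = 3)
R_3 = 26.5 (n_3 = 4)
Step 3: H = 12/(N(N+1)) * sum(R_i^2/n_i) - 3(N+1)
     = 12/(11*12) * (12^2/4 + 27.5^2/3 + 26.5^2/4) - 3*12
     = 0.090909 * 463.646 - 36
     = 6.149621.
Step 4: Ties present; correction factor C = 1 - 6/(11^3 - 11) = 0.995455. Corrected H = 6.149621 / 0.995455 = 6.177702.
Step 5: Under H0, H ~ chi^2(2); p-value = 0.045554.
Step 6: alpha = 0.1. reject H0.

H = 6.1777, df = 2, p = 0.045554, reject H0.


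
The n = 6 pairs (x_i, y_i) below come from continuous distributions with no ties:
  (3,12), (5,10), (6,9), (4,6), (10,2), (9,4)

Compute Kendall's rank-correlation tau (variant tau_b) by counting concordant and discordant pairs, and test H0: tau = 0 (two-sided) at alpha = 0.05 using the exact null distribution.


Step 1: Enumerate the 15 unordered pairs (i,j) with i<j and classify each by sign(x_j-x_i) * sign(y_j-y_i).
  (1,2):dx=+2,dy=-2->D; (1,3):dx=+3,dy=-3->D; (1,4):dx=+1,dy=-6->D; (1,5):dx=+7,dy=-10->D
  (1,6):dx=+6,dy=-8->D; (2,3):dx=+1,dy=-1->D; (2,4):dx=-1,dy=-4->C; (2,5):dx=+5,dy=-8->D
  (2,6):dx=+4,dy=-6->D; (3,4):dx=-2,dy=-3->C; (3,5):dx=+4,dy=-7->D; (3,6):dx=+3,dy=-5->D
  (4,5):dx=+6,dy=-4->D; (4,6):dx=+5,dy=-2->D; (5,6):dx=-1,dy=+2->D
Step 2: C = 2, D = 13, total pairs = 15.
Step 3: tau = (C - D)/(n(n-1)/2) = (2 - 13)/15 = -0.733333.
Step 4: Exact two-sided p-value (enumerate n! = 720 permutations of y under H0): p = 0.055556.
Step 5: alpha = 0.05. fail to reject H0.

tau_b = -0.7333 (C=2, D=13), p = 0.055556, fail to reject H0.


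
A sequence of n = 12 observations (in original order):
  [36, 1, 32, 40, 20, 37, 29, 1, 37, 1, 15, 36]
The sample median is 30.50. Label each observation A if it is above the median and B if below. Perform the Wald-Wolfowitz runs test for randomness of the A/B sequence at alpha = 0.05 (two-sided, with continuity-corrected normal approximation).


Step 1: Compute median = 30.50; label A = above, B = below.
Labels in order: ABAABABBABBA  (n_A = 6, n_B = 6)
Step 2: Count runs R = 9.
Step 3: Under H0 (random ordering), E[R] = 2*n_A*n_B/(n_A+n_B) + 1 = 2*6*6/12 + 1 = 7.0000.
        Var[R] = 2*n_A*n_B*(2*n_A*n_B - n_A - n_B) / ((n_A+n_B)^2 * (n_A+n_B-1)) = 4320/1584 = 2.7273.
        SD[R] = 1.6514.
Step 4: Continuity-corrected z = (R - 0.5 - E[R]) / SD[R] = (9 - 0.5 - 7.0000) / 1.6514 = 0.9083.
Step 5: Two-sided p-value via normal approximation = 2*(1 - Phi(|z|)) = 0.363722.
Step 6: alpha = 0.05. fail to reject H0.

R = 9, z = 0.9083, p = 0.363722, fail to reject H0.


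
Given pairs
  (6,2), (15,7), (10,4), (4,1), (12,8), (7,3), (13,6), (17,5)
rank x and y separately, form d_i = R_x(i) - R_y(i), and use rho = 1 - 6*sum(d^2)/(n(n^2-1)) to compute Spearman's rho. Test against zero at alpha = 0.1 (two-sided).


Step 1: Rank x and y separately (midranks; no ties here).
rank(x): 6->2, 15->7, 10->4, 4->1, 12->5, 7->3, 13->6, 17->8
rank(y): 2->2, 7->7, 4->4, 1->1, 8->8, 3->3, 6->6, 5->5
Step 2: d_i = R_x(i) - R_y(i); compute d_i^2.
  (2-2)^2=0, (7-7)^2=0, (4-4)^2=0, (1-1)^2=0, (5-8)^2=9, (3-3)^2=0, (6-6)^2=0, (8-5)^2=9
sum(d^2) = 18.
Step 3: rho = 1 - 6*18 / (8*(8^2 - 1)) = 1 - 108/504 = 0.785714.
Step 4: Under H0, t = rho * sqrt((n-2)/(1-rho^2)) = 3.1113 ~ t(6).
Step 5: Two-sided p-value from the t-distribution with 6 df = 0.020815.
Step 6: alpha = 0.1. reject H0.

rho = 0.7857, p = 0.020815, reject H0 at alpha = 0.1.


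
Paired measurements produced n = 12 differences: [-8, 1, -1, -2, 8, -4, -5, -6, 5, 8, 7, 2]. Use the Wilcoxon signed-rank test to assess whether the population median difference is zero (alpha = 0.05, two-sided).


Step 1: Drop any zero differences (none here) and take |d_i|.
|d| = [8, 1, 1, 2, 8, 4, 5, 6, 5, 8, 7, 2]
Step 2: Midrank |d_i| (ties get averaged ranks).
ranks: |8|->11, |1|->1.5, |1|->1.5, |2|->3.5, |8|->11, |4|->5, |5|->6.5, |6|->8, |5|->6.5, |8|->11, |7|->9, |2|->3.5
Step 3: Attach original signs; sum ranks with positive sign and with negative sign.
W+ = 1.5 + 11 + 6.5 + 11 + 9 + 3.5 = 42.5
W- = 11 + 1.5 + 3.5 + 5 + 6.5 + 8 = 35.5
(Check: W+ + W- = 78 should equal n(n+1)/2 = 78.)
Step 4: Test statistic W = min(W+, W-) = 35.5.
Step 5: Ties in |d|, so use the tie-corrected normal approximation.
        E[W] = n(n+1)/4 = 12*13/4 = 39.
        Tie groups: |d|=1 (t=2), |d|=2 (t=2), |d|=5 (t=2), |d|=8 (t=3); sum(t^3 - t) = 42.
        Var[W] = n(n+1)(2n+1)/24 - sum(t^3-t)/48 = 3900/24 - 42/48 = 161.625.
        z = (W - E[W]) / sqrt(Var[W]) = (35.5 - 39) / 12.7132 = -0.2753.
        Two-sided p = 2*Phi(z) = 0.783082.
Step 6: alpha = 0.05. fail to reject H0.

W+ = 42.5, W- = 35.5, W = min = 35.5, p = 0.783082, fail to reject H0.


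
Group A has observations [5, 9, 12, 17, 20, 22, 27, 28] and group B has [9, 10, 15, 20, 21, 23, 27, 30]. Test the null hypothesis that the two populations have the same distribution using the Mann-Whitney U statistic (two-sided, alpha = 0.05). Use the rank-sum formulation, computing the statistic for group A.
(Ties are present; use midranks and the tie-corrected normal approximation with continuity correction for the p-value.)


Step 1: Combine and sort all 16 observations; assign midranks.
sorted (value, group): (5,X), (9,X), (9,Y), (10,Y), (12,X), (15,Y), (17,X), (20,X), (20,Y), (21,Y), (22,X), (23,Y), (27,X), (27,Y), (28,X), (30,Y)
ranks: 5->1, 9->2.5, 9->2.5, 10->4, 12->5, 15->6, 17->7, 20->8.5, 20->8.5, 21->10, 22->11, 23->12, 27->13.5, 27->13.5, 28->15, 30->16
Step 2: Rank sum for X: R1 = 1 + 2.5 + 5 + 7 + 8.5 + 11 + 13.5 + 15 = 63.5.
Step 3: U_X = R1 - n1(n1+1)/2 = 63.5 - 8*9/2 = 63.5 - 36 = 27.5.
       U_Y = n1*n2 - U_X = 64 - 27.5 = 36.5.
Step 4: Ties are present, so use the tie-corrected normal approximation (with continuity correction) for the p-value.
Step 5: p-value = 0.673745; compare to alpha = 0.05. fail to reject H0.

U_X = 27.5, p = 0.673745, fail to reject H0 at alpha = 0.05.


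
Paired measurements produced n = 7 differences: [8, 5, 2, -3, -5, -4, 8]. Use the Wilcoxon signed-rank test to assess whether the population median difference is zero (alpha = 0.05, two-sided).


Step 1: Drop any zero differences (none here) and take |d_i|.
|d| = [8, 5, 2, 3, 5, 4, 8]
Step 2: Midrank |d_i| (ties get averaged ranks).
ranks: |8|->6.5, |5|->4.5, |2|->1, |3|->2, |5|->4.5, |4|->3, |8|->6.5
Step 3: Attach original signs; sum ranks with positive sign and with negative sign.
W+ = 6.5 + 4.5 + 1 + 6.5 = 18.5
W- = 2 + 4.5 + 3 = 9.5
(Check: W+ + W- = 28 should equal n(n+1)/2 = 28.)
Step 4: Test statistic W = min(W+, W-) = 9.5.
Step 5: Ties in |d|, so use the tie-corrected normal approximation.
        E[W] = n(n+1)/4 = 7*8/4 = 14.
        Tie groups: |d|=5 (t=2), |d|=8 (t=2); sum(t^3 - t) = 12.
        Var[W] = n(n+1)(2n+1)/24 - sum(t^3-t)/48 = 840/24 - 12/48 = 34.75.
        z = (W - E[W]) / sqrt(Var[W]) = (9.5 - 14) / 5.8949 = -0.7634.
        Two-sided p = 2*Phi(z) = 0.445243.
Step 6: alpha = 0.05. fail to reject H0.

W+ = 18.5, W- = 9.5, W = min = 9.5, p = 0.445243, fail to reject H0.


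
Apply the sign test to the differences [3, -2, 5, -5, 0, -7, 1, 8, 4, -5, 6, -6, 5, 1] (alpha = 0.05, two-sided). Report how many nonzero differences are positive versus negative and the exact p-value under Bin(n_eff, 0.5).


Step 1: Discard zero differences. Original n = 14; n_eff = number of nonzero differences = 13.
Nonzero differences (with sign): +3, -2, +5, -5, -7, +1, +8, +4, -5, +6, -6, +5, +1
Step 2: Count signs: positive = 8, negative = 5.
Step 3: Under H0: P(positive) = 0.5, so the number of positives S ~ Bin(13, 0.5).
Step 4: Two-sided exact p-value = sum of Bin(13,0.5) probabilities at or below the observed probability = 0.581055.
Step 5: alpha = 0.05. fail to reject H0.

n_eff = 13, pos = 8, neg = 5, p = 0.581055, fail to reject H0.


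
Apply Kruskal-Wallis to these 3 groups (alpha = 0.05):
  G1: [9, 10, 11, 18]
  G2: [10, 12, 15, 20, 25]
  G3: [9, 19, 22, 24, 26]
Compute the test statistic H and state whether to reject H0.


Step 1: Combine all N = 14 observations and assign midranks.
sorted (value, group, rank): (9,G1,1.5), (9,G3,1.5), (10,G1,3.5), (10,G2,3.5), (11,G1,5), (12,G2,6), (15,G2,7), (18,G1,8), (19,G3,9), (20,G2,10), (22,G3,11), (24,G3,12), (25,G2,13), (26,G3,14)
Step 2: Sum ranks within each group.
R_1 = 18 (n_1 = 4)
R_2 = 39.5 (n_2 = 5)
R_3 = 47.5 (n_3 = 5)
Step 3: H = 12/(N(N+1)) * sum(R_i^2/n_i) - 3(N+1)
     = 12/(14*15) * (18^2/4 + 39.5^2/5 + 47.5^2/5) - 3*15
     = 0.057143 * 844.3 - 45
     = 3.245714.
Step 4: Ties present; correction factor C = 1 - 12/(14^3 - 14) = 0.995604. Corrected H = 3.245714 / 0.995604 = 3.260044.
Step 5: Under H0, H ~ chi^2(2); p-value = 0.195925.
Step 6: alpha = 0.05. fail to reject H0.

H = 3.2600, df = 2, p = 0.195925, fail to reject H0.


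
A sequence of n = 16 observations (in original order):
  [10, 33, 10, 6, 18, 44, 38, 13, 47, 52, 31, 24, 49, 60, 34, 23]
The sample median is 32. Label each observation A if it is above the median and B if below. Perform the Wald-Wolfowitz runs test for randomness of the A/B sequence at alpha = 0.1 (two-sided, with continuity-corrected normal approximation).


Step 1: Compute median = 32; label A = above, B = below.
Labels in order: BABBBAABAABBAAAB  (n_A = 8, n_B = 8)
Step 2: Count runs R = 9.
Step 3: Under H0 (random ordering), E[R] = 2*n_A*n_B/(n_A+n_B) + 1 = 2*8*8/16 + 1 = 9.0000.
        Var[R] = 2*n_A*n_B*(2*n_A*n_B - n_A - n_B) / ((n_A+n_B)^2 * (n_A+n_B-1)) = 14336/3840 = 3.7333.
        SD[R] = 1.9322.
Step 4: R = E[R], so z = 0 with no continuity correction.
Step 5: Two-sided p-value via normal approximation = 2*(1 - Phi(|z|)) = 1.000000.
Step 6: alpha = 0.1. fail to reject H0.

R = 9, z = 0.0000, p = 1.000000, fail to reject H0.


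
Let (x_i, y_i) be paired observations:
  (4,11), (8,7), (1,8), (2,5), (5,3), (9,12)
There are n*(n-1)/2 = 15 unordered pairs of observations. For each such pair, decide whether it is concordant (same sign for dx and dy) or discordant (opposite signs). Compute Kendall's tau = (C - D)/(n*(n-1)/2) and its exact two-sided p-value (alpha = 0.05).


Step 1: Enumerate the 15 unordered pairs (i,j) with i<j and classify each by sign(x_j-x_i) * sign(y_j-y_i).
  (1,2):dx=+4,dy=-4->D; (1,3):dx=-3,dy=-3->C; (1,4):dx=-2,dy=-6->C; (1,5):dx=+1,dy=-8->D
  (1,6):dx=+5,dy=+1->C; (2,3):dx=-7,dy=+1->D; (2,4):dx=-6,dy=-2->C; (2,5):dx=-3,dy=-4->C
  (2,6):dx=+1,dy=+5->C; (3,4):dx=+1,dy=-3->D; (3,5):dx=+4,dy=-5->D; (3,6):dx=+8,dy=+4->C
  (4,5):dx=+3,dy=-2->D; (4,6):dx=+7,dy=+7->C; (5,6):dx=+4,dy=+9->C
Step 2: C = 9, D = 6, total pairs = 15.
Step 3: tau = (C - D)/(n(n-1)/2) = (9 - 6)/15 = 0.200000.
Step 4: Exact two-sided p-value (enumerate n! = 720 permutations of y under H0): p = 0.719444.
Step 5: alpha = 0.05. fail to reject H0.

tau_b = 0.2000 (C=9, D=6), p = 0.719444, fail to reject H0.


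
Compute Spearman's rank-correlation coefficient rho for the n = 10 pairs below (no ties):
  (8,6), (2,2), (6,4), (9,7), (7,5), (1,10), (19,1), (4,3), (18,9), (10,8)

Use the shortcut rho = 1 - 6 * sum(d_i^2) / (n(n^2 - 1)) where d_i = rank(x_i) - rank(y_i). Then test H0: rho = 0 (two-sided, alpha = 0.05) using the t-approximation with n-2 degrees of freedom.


Step 1: Rank x and y separately (midranks; no ties here).
rank(x): 8->6, 2->2, 6->4, 9->7, 7->5, 1->1, 19->10, 4->3, 18->9, 10->8
rank(y): 6->6, 2->2, 4->4, 7->7, 5->5, 10->10, 1->1, 3->3, 9->9, 8->8
Step 2: d_i = R_x(i) - R_y(i); compute d_i^2.
  (6-6)^2=0, (2-2)^2=0, (4-4)^2=0, (7-7)^2=0, (5-5)^2=0, (1-10)^2=81, (10-1)^2=81, (3-3)^2=0, (9-9)^2=0, (8-8)^2=0
sum(d^2) = 162.
Step 3: rho = 1 - 6*162 / (10*(10^2 - 1)) = 1 - 972/990 = 0.018182.
Step 4: Under H0, t = rho * sqrt((n-2)/(1-rho^2)) = 0.0514 ~ t(8).
Step 5: Two-sided p-value from the t-distribution with 8 df = 0.960240.
Step 6: alpha = 0.05. fail to reject H0.

rho = 0.0182, p = 0.960240, fail to reject H0 at alpha = 0.05.


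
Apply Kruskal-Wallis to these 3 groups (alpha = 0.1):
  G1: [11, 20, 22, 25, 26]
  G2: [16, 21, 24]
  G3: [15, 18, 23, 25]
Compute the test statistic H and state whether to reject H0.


Step 1: Combine all N = 12 observations and assign midranks.
sorted (value, group, rank): (11,G1,1), (15,G3,2), (16,G2,3), (18,G3,4), (20,G1,5), (21,G2,6), (22,G1,7), (23,G3,8), (24,G2,9), (25,G1,10.5), (25,G3,10.5), (26,G1,12)
Step 2: Sum ranks within each group.
R_1 = 35.5 (n_1 = 5)
R_2 = 18 (n_2 = 3)
R_3 = 24.5 (n_3 = 4)
Step 3: H = 12/(N(N+1)) * sum(R_i^2/n_i) - 3(N+1)
     = 12/(12*13) * (35.5^2/5 + 18^2/3 + 24.5^2/4) - 3*13
     = 0.076923 * 510.113 - 39
     = 0.239423.
Step 4: Ties present; correction factor C = 1 - 6/(12^3 - 12) = 0.996503. Corrected H = 0.239423 / 0.996503 = 0.240263.
Step 5: Under H0, H ~ chi^2(2); p-value = 0.886804.
Step 6: alpha = 0.1. fail to reject H0.

H = 0.2403, df = 2, p = 0.886804, fail to reject H0.


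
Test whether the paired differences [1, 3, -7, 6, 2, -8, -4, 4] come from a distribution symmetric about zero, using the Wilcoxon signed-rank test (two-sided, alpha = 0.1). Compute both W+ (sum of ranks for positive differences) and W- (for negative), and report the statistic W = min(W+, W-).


Step 1: Drop any zero differences (none here) and take |d_i|.
|d| = [1, 3, 7, 6, 2, 8, 4, 4]
Step 2: Midrank |d_i| (ties get averaged ranks).
ranks: |1|->1, |3|->3, |7|->7, |6|->6, |2|->2, |8|->8, |4|->4.5, |4|->4.5
Step 3: Attach original signs; sum ranks with positive sign and with negative sign.
W+ = 1 + 3 + 6 + 2 + 4.5 = 16.5
W- = 7 + 8 + 4.5 = 19.5
(Check: W+ + W- = 36 should equal n(n+1)/2 = 36.)
Step 4: Test statistic W = min(W+, W-) = 16.5.
Step 5: Ties in |d|, so use the tie-corrected normal approximation.
        E[W] = n(n+1)/4 = 8*9/4 = 18.
        Tie groups: |d|=4 (t=2); sum(t^3 - t) = 6.
        Var[W] = n(n+1)(2n+1)/24 - sum(t^3-t)/48 = 1224/24 - 6/48 = 50.875.
        z = (W - E[W]) / sqrt(Var[W]) = (16.5 - 18) / 7.1327 = -0.2103.
        Two-sided p = 2*Phi(z) = 0.833434.
Step 6: alpha = 0.1. fail to reject H0.

W+ = 16.5, W- = 19.5, W = min = 16.5, p = 0.833434, fail to reject H0.


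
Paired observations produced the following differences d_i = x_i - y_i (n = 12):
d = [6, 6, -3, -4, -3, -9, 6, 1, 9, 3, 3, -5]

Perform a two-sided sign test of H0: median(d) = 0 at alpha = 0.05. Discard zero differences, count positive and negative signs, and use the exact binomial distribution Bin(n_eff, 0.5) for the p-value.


Step 1: Discard zero differences. Original n = 12; n_eff = number of nonzero differences = 12.
Nonzero differences (with sign): +6, +6, -3, -4, -3, -9, +6, +1, +9, +3, +3, -5
Step 2: Count signs: positive = 7, negative = 5.
Step 3: Under H0: P(positive) = 0.5, so the number of positives S ~ Bin(12, 0.5).
Step 4: Two-sided exact p-value = sum of Bin(12,0.5) probabilities at or below the observed probability = 0.774414.
Step 5: alpha = 0.05. fail to reject H0.

n_eff = 12, pos = 7, neg = 5, p = 0.774414, fail to reject H0.


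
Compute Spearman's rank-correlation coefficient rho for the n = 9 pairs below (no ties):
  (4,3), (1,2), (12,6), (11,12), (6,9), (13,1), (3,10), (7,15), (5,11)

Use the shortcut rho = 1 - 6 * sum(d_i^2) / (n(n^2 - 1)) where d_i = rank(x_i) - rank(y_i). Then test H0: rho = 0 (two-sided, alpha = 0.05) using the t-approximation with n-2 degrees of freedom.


Step 1: Rank x and y separately (midranks; no ties here).
rank(x): 4->3, 1->1, 12->8, 11->7, 6->5, 13->9, 3->2, 7->6, 5->4
rank(y): 3->3, 2->2, 6->4, 12->8, 9->5, 1->1, 10->6, 15->9, 11->7
Step 2: d_i = R_x(i) - R_y(i); compute d_i^2.
  (3-3)^2=0, (1-2)^2=1, (8-4)^2=16, (7-8)^2=1, (5-5)^2=0, (9-1)^2=64, (2-6)^2=16, (6-9)^2=9, (4-7)^2=9
sum(d^2) = 116.
Step 3: rho = 1 - 6*116 / (9*(9^2 - 1)) = 1 - 696/720 = 0.033333.
Step 4: Under H0, t = rho * sqrt((n-2)/(1-rho^2)) = 0.0882 ~ t(7).
Step 5: Two-sided p-value from the t-distribution with 7 df = 0.932157.
Step 6: alpha = 0.05. fail to reject H0.

rho = 0.0333, p = 0.932157, fail to reject H0 at alpha = 0.05.


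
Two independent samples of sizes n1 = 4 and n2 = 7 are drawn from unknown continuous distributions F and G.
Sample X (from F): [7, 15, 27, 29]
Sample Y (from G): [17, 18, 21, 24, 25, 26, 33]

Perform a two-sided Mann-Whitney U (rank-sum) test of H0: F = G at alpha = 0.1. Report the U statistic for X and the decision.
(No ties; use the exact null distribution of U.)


Step 1: Combine and sort all 11 observations; assign midranks.
sorted (value, group): (7,X), (15,X), (17,Y), (18,Y), (21,Y), (24,Y), (25,Y), (26,Y), (27,X), (29,X), (33,Y)
ranks: 7->1, 15->2, 17->3, 18->4, 21->5, 24->6, 25->7, 26->8, 27->9, 29->10, 33->11
Step 2: Rank sum for X: R1 = 1 + 2 + 9 + 10 = 22.
Step 3: U_X = R1 - n1(n1+1)/2 = 22 - 4*5/2 = 22 - 10 = 12.
       U_Y = n1*n2 - U_X = 28 - 12 = 16.
Step 4: No ties, so the exact null distribution of U (based on enumerating the C(11,4) = 330 equally likely rank assignments) gives the two-sided p-value.
Step 5: p-value = 0.787879; compare to alpha = 0.1. fail to reject H0.

U_X = 12, p = 0.787879, fail to reject H0 at alpha = 0.1.


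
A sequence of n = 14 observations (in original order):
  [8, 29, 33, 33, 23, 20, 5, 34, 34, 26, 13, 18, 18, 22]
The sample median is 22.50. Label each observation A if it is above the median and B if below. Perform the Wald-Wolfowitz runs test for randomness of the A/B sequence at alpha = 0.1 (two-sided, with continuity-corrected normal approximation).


Step 1: Compute median = 22.50; label A = above, B = below.
Labels in order: BAAAABBAAABBBB  (n_A = 7, n_B = 7)
Step 2: Count runs R = 5.
Step 3: Under H0 (random ordering), E[R] = 2*n_A*n_B/(n_A+n_B) + 1 = 2*7*7/14 + 1 = 8.0000.
        Var[R] = 2*n_A*n_B*(2*n_A*n_B - n_A - n_B) / ((n_A+n_B)^2 * (n_A+n_B-1)) = 8232/2548 = 3.2308.
        SD[R] = 1.7974.
Step 4: Continuity-corrected z = (R + 0.5 - E[R]) / SD[R] = (5 + 0.5 - 8.0000) / 1.7974 = -1.3909.
Step 5: Two-sided p-value via normal approximation = 2*(1 - Phi(|z|)) = 0.164264.
Step 6: alpha = 0.1. fail to reject H0.

R = 5, z = -1.3909, p = 0.164264, fail to reject H0.


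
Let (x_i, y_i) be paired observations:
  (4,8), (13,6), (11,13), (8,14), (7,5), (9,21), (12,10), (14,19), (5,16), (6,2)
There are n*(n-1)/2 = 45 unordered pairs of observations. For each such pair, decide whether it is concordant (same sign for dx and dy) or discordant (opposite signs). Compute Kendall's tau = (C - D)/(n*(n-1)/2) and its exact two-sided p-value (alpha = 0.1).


Step 1: Enumerate the 45 unordered pairs (i,j) with i<j and classify each by sign(x_j-x_i) * sign(y_j-y_i).
  (1,2):dx=+9,dy=-2->D; (1,3):dx=+7,dy=+5->C; (1,4):dx=+4,dy=+6->C; (1,5):dx=+3,dy=-3->D
  (1,6):dx=+5,dy=+13->C; (1,7):dx=+8,dy=+2->C; (1,8):dx=+10,dy=+11->C; (1,9):dx=+1,dy=+8->C
  (1,10):dx=+2,dy=-6->D; (2,3):dx=-2,dy=+7->D; (2,4):dx=-5,dy=+8->D; (2,5):dx=-6,dy=-1->C
  (2,6):dx=-4,dy=+15->D; (2,7):dx=-1,dy=+4->D; (2,8):dx=+1,dy=+13->C; (2,9):dx=-8,dy=+10->D
  (2,10):dx=-7,dy=-4->C; (3,4):dx=-3,dy=+1->D; (3,5):dx=-4,dy=-8->C; (3,6):dx=-2,dy=+8->D
  (3,7):dx=+1,dy=-3->D; (3,8):dx=+3,dy=+6->C; (3,9):dx=-6,dy=+3->D; (3,10):dx=-5,dy=-11->C
  (4,5):dx=-1,dy=-9->C; (4,6):dx=+1,dy=+7->C; (4,7):dx=+4,dy=-4->D; (4,8):dx=+6,dy=+5->C
  (4,9):dx=-3,dy=+2->D; (4,10):dx=-2,dy=-12->C; (5,6):dx=+2,dy=+16->C; (5,7):dx=+5,dy=+5->C
  (5,8):dx=+7,dy=+14->C; (5,9):dx=-2,dy=+11->D; (5,10):dx=-1,dy=-3->C; (6,7):dx=+3,dy=-11->D
  (6,8):dx=+5,dy=-2->D; (6,9):dx=-4,dy=-5->C; (6,10):dx=-3,dy=-19->C; (7,8):dx=+2,dy=+9->C
  (7,9):dx=-7,dy=+6->D; (7,10):dx=-6,dy=-8->C; (8,9):dx=-9,dy=-3->C; (8,10):dx=-8,dy=-17->C
  (9,10):dx=+1,dy=-14->D
Step 2: C = 26, D = 19, total pairs = 45.
Step 3: tau = (C - D)/(n(n-1)/2) = (26 - 19)/45 = 0.155556.
Step 4: Exact two-sided p-value (enumerate n! = 3628800 permutations of y under H0): p = 0.600654.
Step 5: alpha = 0.1. fail to reject H0.

tau_b = 0.1556 (C=26, D=19), p = 0.600654, fail to reject H0.


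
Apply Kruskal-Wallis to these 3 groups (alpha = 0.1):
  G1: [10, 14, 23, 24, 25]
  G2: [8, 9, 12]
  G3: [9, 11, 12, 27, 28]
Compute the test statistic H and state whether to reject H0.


Step 1: Combine all N = 13 observations and assign midranks.
sorted (value, group, rank): (8,G2,1), (9,G2,2.5), (9,G3,2.5), (10,G1,4), (11,G3,5), (12,G2,6.5), (12,G3,6.5), (14,G1,8), (23,G1,9), (24,G1,10), (25,G1,11), (27,G3,12), (28,G3,13)
Step 2: Sum ranks within each group.
R_1 = 42 (n_1 = 5)
R_2 = 10 (n_2 = 3)
R_3 = 39 (n_3 = 5)
Step 3: H = 12/(N(N+1)) * sum(R_i^2/n_i) - 3(N+1)
     = 12/(13*14) * (42^2/5 + 10^2/3 + 39^2/5) - 3*14
     = 0.065934 * 690.333 - 42
     = 3.516484.
Step 4: Ties present; correction factor C = 1 - 12/(13^3 - 13) = 0.994505. Corrected H = 3.516484 / 0.994505 = 3.535912.
Step 5: Under H0, H ~ chi^2(2); p-value = 0.170682.
Step 6: alpha = 0.1. fail to reject H0.

H = 3.5359, df = 2, p = 0.170682, fail to reject H0.


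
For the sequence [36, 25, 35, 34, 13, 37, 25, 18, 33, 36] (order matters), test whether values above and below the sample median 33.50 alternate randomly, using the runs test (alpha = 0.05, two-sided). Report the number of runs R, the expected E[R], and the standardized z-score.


Step 1: Compute median = 33.50; label A = above, B = below.
Labels in order: ABAABABBBA  (n_A = 5, n_B = 5)
Step 2: Count runs R = 7.
Step 3: Under H0 (random ordering), E[R] = 2*n_A*n_B/(n_A+n_B) + 1 = 2*5*5/10 + 1 = 6.0000.
        Var[R] = 2*n_A*n_B*(2*n_A*n_B - n_A - n_B) / ((n_A+n_B)^2 * (n_A+n_B-1)) = 2000/900 = 2.2222.
        SD[R] = 1.4907.
Step 4: Continuity-corrected z = (R - 0.5 - E[R]) / SD[R] = (7 - 0.5 - 6.0000) / 1.4907 = 0.3354.
Step 5: Two-sided p-value via normal approximation = 2*(1 - Phi(|z|)) = 0.737316.
Step 6: alpha = 0.05. fail to reject H0.

R = 7, z = 0.3354, p = 0.737316, fail to reject H0.


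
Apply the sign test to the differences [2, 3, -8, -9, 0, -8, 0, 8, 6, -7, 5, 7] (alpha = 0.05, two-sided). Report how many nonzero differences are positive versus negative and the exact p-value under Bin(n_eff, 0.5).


Step 1: Discard zero differences. Original n = 12; n_eff = number of nonzero differences = 10.
Nonzero differences (with sign): +2, +3, -8, -9, -8, +8, +6, -7, +5, +7
Step 2: Count signs: positive = 6, negative = 4.
Step 3: Under H0: P(positive) = 0.5, so the number of positives S ~ Bin(10, 0.5).
Step 4: Two-sided exact p-value = sum of Bin(10,0.5) probabilities at or below the observed probability = 0.753906.
Step 5: alpha = 0.05. fail to reject H0.

n_eff = 10, pos = 6, neg = 4, p = 0.753906, fail to reject H0.


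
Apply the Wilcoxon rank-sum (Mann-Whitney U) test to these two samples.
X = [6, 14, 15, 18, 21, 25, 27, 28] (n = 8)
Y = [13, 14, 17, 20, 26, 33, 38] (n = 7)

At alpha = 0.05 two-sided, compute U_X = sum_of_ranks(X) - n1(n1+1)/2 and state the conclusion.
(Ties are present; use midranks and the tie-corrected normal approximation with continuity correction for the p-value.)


Step 1: Combine and sort all 15 observations; assign midranks.
sorted (value, group): (6,X), (13,Y), (14,X), (14,Y), (15,X), (17,Y), (18,X), (20,Y), (21,X), (25,X), (26,Y), (27,X), (28,X), (33,Y), (38,Y)
ranks: 6->1, 13->2, 14->3.5, 14->3.5, 15->5, 17->6, 18->7, 20->8, 21->9, 25->10, 26->11, 27->12, 28->13, 33->14, 38->15
Step 2: Rank sum for X: R1 = 1 + 3.5 + 5 + 7 + 9 + 10 + 12 + 13 = 60.5.
Step 3: U_X = R1 - n1(n1+1)/2 = 60.5 - 8*9/2 = 60.5 - 36 = 24.5.
       U_Y = n1*n2 - U_X = 56 - 24.5 = 31.5.
Step 4: Ties are present, so use the tie-corrected normal approximation (with continuity correction) for the p-value.
Step 5: p-value = 0.728221; compare to alpha = 0.05. fail to reject H0.

U_X = 24.5, p = 0.728221, fail to reject H0 at alpha = 0.05.


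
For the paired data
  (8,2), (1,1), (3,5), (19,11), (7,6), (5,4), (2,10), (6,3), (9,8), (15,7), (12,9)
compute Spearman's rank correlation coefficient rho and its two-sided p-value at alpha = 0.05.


Step 1: Rank x and y separately (midranks; no ties here).
rank(x): 8->7, 1->1, 3->3, 19->11, 7->6, 5->4, 2->2, 6->5, 9->8, 15->10, 12->9
rank(y): 2->2, 1->1, 5->5, 11->11, 6->6, 4->4, 10->10, 3->3, 8->8, 7->7, 9->9
Step 2: d_i = R_x(i) - R_y(i); compute d_i^2.
  (7-2)^2=25, (1-1)^2=0, (3-5)^2=4, (11-11)^2=0, (6-6)^2=0, (4-4)^2=0, (2-10)^2=64, (5-3)^2=4, (8-8)^2=0, (10-7)^2=9, (9-9)^2=0
sum(d^2) = 106.
Step 3: rho = 1 - 6*106 / (11*(11^2 - 1)) = 1 - 636/1320 = 0.518182.
Step 4: Under H0, t = rho * sqrt((n-2)/(1-rho^2)) = 1.8176 ~ t(9).
Step 5: Two-sided p-value from the t-distribution with 9 df = 0.102492.
Step 6: alpha = 0.05. fail to reject H0.

rho = 0.5182, p = 0.102492, fail to reject H0 at alpha = 0.05.


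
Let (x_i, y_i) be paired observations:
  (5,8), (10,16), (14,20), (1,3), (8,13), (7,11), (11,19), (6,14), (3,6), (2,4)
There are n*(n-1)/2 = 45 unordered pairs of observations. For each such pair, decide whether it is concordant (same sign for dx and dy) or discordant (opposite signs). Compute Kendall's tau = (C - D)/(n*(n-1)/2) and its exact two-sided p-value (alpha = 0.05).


Step 1: Enumerate the 45 unordered pairs (i,j) with i<j and classify each by sign(x_j-x_i) * sign(y_j-y_i).
  (1,2):dx=+5,dy=+8->C; (1,3):dx=+9,dy=+12->C; (1,4):dx=-4,dy=-5->C; (1,5):dx=+3,dy=+5->C
  (1,6):dx=+2,dy=+3->C; (1,7):dx=+6,dy=+11->C; (1,8):dx=+1,dy=+6->C; (1,9):dx=-2,dy=-2->C
  (1,10):dx=-3,dy=-4->C; (2,3):dx=+4,dy=+4->C; (2,4):dx=-9,dy=-13->C; (2,5):dx=-2,dy=-3->C
  (2,6):dx=-3,dy=-5->C; (2,7):dx=+1,dy=+3->C; (2,8):dx=-4,dy=-2->C; (2,9):dx=-7,dy=-10->C
  (2,10):dx=-8,dy=-12->C; (3,4):dx=-13,dy=-17->C; (3,5):dx=-6,dy=-7->C; (3,6):dx=-7,dy=-9->C
  (3,7):dx=-3,dy=-1->C; (3,8):dx=-8,dy=-6->C; (3,9):dx=-11,dy=-14->C; (3,10):dx=-12,dy=-16->C
  (4,5):dx=+7,dy=+10->C; (4,6):dx=+6,dy=+8->C; (4,7):dx=+10,dy=+16->C; (4,8):dx=+5,dy=+11->C
  (4,9):dx=+2,dy=+3->C; (4,10):dx=+1,dy=+1->C; (5,6):dx=-1,dy=-2->C; (5,7):dx=+3,dy=+6->C
  (5,8):dx=-2,dy=+1->D; (5,9):dx=-5,dy=-7->C; (5,10):dx=-6,dy=-9->C; (6,7):dx=+4,dy=+8->C
  (6,8):dx=-1,dy=+3->D; (6,9):dx=-4,dy=-5->C; (6,10):dx=-5,dy=-7->C; (7,8):dx=-5,dy=-5->C
  (7,9):dx=-8,dy=-13->C; (7,10):dx=-9,dy=-15->C; (8,9):dx=-3,dy=-8->C; (8,10):dx=-4,dy=-10->C
  (9,10):dx=-1,dy=-2->C
Step 2: C = 43, D = 2, total pairs = 45.
Step 3: tau = (C - D)/(n(n-1)/2) = (43 - 2)/45 = 0.911111.
Step 4: Exact two-sided p-value (enumerate n! = 3628800 permutations of y under H0): p = 0.000030.
Step 5: alpha = 0.05. reject H0.

tau_b = 0.9111 (C=43, D=2), p = 0.000030, reject H0.


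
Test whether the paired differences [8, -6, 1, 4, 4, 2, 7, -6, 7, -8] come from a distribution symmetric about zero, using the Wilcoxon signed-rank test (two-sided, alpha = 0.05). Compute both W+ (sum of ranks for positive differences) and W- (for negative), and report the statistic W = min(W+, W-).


Step 1: Drop any zero differences (none here) and take |d_i|.
|d| = [8, 6, 1, 4, 4, 2, 7, 6, 7, 8]
Step 2: Midrank |d_i| (ties get averaged ranks).
ranks: |8|->9.5, |6|->5.5, |1|->1, |4|->3.5, |4|->3.5, |2|->2, |7|->7.5, |6|->5.5, |7|->7.5, |8|->9.5
Step 3: Attach original signs; sum ranks with positive sign and with negative sign.
W+ = 9.5 + 1 + 3.5 + 3.5 + 2 + 7.5 + 7.5 = 34.5
W- = 5.5 + 5.5 + 9.5 = 20.5
(Check: W+ + W- = 55 should equal n(n+1)/2 = 55.)
Step 4: Test statistic W = min(W+, W-) = 20.5.
Step 5: Ties in |d|, so use the tie-corrected normal approximation.
        E[W] = n(n+1)/4 = 10*11/4 = 27.5.
        Tie groups: |d|=4 (t=2), |d|=6 (t=2), |d|=7 (t=2), |d|=8 (t=2); sum(t^3 - t) = 24.
        Var[W] = n(n+1)(2n+1)/24 - sum(t^3-t)/48 = 2310/24 - 24/48 = 95.75.
        z = (W - E[W]) / sqrt(Var[W]) = (20.5 - 27.5) / 9.7852 = -0.7154.
        Two-sided p = 2*Phi(z) = 0.474383.
Step 6: alpha = 0.05. fail to reject H0.

W+ = 34.5, W- = 20.5, W = min = 20.5, p = 0.474383, fail to reject H0.


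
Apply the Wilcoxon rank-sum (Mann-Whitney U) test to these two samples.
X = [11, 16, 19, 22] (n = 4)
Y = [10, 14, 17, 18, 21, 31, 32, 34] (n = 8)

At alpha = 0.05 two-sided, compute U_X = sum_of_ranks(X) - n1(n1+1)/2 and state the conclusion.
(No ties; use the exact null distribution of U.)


Step 1: Combine and sort all 12 observations; assign midranks.
sorted (value, group): (10,Y), (11,X), (14,Y), (16,X), (17,Y), (18,Y), (19,X), (21,Y), (22,X), (31,Y), (32,Y), (34,Y)
ranks: 10->1, 11->2, 14->3, 16->4, 17->5, 18->6, 19->7, 21->8, 22->9, 31->10, 32->11, 34->12
Step 2: Rank sum for X: R1 = 2 + 4 + 7 + 9 = 22.
Step 3: U_X = R1 - n1(n1+1)/2 = 22 - 4*5/2 = 22 - 10 = 12.
       U_Y = n1*n2 - U_X = 32 - 12 = 20.
Step 4: No ties, so the exact null distribution of U (based on enumerating the C(12,4) = 495 equally likely rank assignments) gives the two-sided p-value.
Step 5: p-value = 0.569697; compare to alpha = 0.05. fail to reject H0.

U_X = 12, p = 0.569697, fail to reject H0 at alpha = 0.05.
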